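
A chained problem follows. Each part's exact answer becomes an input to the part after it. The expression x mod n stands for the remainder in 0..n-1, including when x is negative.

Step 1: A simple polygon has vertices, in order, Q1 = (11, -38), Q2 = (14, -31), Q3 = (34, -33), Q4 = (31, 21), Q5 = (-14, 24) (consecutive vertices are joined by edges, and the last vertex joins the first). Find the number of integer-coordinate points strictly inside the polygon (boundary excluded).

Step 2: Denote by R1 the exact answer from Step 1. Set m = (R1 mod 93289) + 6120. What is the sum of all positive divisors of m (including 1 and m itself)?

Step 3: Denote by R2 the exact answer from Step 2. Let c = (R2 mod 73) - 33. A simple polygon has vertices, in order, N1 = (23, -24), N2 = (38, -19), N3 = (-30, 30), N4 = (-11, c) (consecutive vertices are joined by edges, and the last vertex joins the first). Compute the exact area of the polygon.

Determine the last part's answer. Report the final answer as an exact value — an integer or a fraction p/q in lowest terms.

2381/2

Step 1: cross terms: (11*-31 - 14*-38)=191, (14*-33 - 34*-31)=592, (34*21 - 31*-33)=1737, (31*24 - -14*21)=1038, (-14*-38 - 11*24)=268; twice the area = |3826| = 3826; area = 1913; boundary points = 1 + 2 + 3 + 3 + 1 = 10; strictly interior points = area - boundary/2 + 1 = 1909; answer 1909
Step 2: R1 = 1909; m = 8029; 8029 = 7 * 31 * 37; sigma = (1 + 7) * (1 + 31) * (1 + 37) = 8 * 32 * 38 = 9728; answer 9728
Step 3: R2 = 9728; c = -14; cross terms: (23*-19 - 38*-24)=475, (38*30 - -30*-19)=570, (-30*-14 - -11*30)=750, (-11*-24 - 23*-14)=586; twice the area = |2381| = 2381; area = 2381/2; answer 2381/2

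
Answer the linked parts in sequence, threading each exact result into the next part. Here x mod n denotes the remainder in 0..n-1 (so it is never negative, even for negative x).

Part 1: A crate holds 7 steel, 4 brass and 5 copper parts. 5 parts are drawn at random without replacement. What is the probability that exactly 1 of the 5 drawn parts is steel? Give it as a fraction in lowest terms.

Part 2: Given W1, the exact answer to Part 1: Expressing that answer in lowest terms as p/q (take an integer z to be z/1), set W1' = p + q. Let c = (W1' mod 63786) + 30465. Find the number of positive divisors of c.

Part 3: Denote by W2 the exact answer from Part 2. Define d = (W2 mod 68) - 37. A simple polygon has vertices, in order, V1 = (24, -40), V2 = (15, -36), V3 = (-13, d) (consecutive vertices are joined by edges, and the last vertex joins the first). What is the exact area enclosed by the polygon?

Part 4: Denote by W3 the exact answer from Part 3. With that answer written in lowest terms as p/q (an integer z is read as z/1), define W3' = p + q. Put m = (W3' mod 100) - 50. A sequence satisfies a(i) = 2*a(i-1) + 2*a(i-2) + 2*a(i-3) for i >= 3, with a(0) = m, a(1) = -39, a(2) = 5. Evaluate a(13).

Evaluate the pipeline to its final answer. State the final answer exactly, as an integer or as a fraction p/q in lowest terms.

Part 1: total draws C(16,5) = 4368; favorable C(7,1)*C(9,4) = 882; P = 21/104; answer 21/104
Part 2: W1 = 21/104; threaded value p + q = 125; c = 30590; 30590 = 2 * 5 * 7 * 19 * 23; number of divisors = (1+1) * (1+1) * (1+1) * (1+1) * (1+1) = 32; answer 32
Part 3: W2 = 32; d = -5; cross terms: (24*-36 - 15*-40)=-264, (15*-5 - -13*-36)=-543, (-13*-40 - 24*-5)=640; twice the area = |-167| = 167; area = 167/2; answer 167/2
Part 4: W3 = 167/2; threaded value p + q = 169; m = 19; a(3) = 2*(5) + 2*(-39) + 2*(19) = -30; iterating: a(3)=-30, a(4)=-128, a(5)=-306, a(6)=-928, a(7)=-2724, a(8)=-7916, a(9)=-23136, a(10)=-67552, a(11)=-197208, a(12)=-575792, a(13)=-1681104; answer -1681104

-1681104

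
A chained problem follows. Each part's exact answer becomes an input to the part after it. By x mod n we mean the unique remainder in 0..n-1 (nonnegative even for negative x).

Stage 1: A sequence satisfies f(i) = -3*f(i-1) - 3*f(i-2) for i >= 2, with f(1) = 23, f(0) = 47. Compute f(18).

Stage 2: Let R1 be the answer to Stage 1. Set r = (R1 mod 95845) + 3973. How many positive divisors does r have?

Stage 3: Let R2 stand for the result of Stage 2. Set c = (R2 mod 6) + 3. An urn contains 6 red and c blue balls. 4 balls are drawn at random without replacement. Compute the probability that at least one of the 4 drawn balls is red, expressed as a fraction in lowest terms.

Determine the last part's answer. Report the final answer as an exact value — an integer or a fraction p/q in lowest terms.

136/143

Stage 1: f(2) = -3*(23) - 3*(47) = -210; iterating: f(2)=-210, f(3)=561, f(4)=-1053, f(5)=1476, f(6)=-1269, f(7)=-621, f(8)=5670, f(9)=-15147, f(10)=28431, f(11)=-39852, f(12)=34263, f(13)=16767, f(14)=-153090, f(15)=408969, f(16)=-767637, f(17)=1076004, f(18)=-925101; answer -925101
Stage 2: R1 = -925101; r = 37322; 37322 = 2 * 18661; number of divisors = (1+1) * (1+1) = 4; answer 4
Stage 3: R2 = 4; c = 7; total draws C(13,4) = 715; complement C(7,4) = 35; favorable 715 - 35 = 680; P = 136/143; answer 136/143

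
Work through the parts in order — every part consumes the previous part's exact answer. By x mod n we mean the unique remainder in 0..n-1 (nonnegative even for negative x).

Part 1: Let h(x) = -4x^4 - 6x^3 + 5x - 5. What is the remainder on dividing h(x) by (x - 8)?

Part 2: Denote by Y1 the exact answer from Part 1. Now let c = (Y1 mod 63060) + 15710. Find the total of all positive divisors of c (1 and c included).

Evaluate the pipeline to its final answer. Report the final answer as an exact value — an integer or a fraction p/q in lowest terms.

80512

Part 1: remainder = value at the root: -4*(8)^4 - 6*(8)^3 + 5*(8)^1 - 5 = (-16384) + (-3072) + (40) + (-5) = -19421; answer -19421
Part 2: Y1 = -19421; c = 59349; 59349 = 3 * 73 * 271; sigma = (1 + 3) * (1 + 73) * (1 + 271) = 4 * 74 * 272 = 80512; answer 80512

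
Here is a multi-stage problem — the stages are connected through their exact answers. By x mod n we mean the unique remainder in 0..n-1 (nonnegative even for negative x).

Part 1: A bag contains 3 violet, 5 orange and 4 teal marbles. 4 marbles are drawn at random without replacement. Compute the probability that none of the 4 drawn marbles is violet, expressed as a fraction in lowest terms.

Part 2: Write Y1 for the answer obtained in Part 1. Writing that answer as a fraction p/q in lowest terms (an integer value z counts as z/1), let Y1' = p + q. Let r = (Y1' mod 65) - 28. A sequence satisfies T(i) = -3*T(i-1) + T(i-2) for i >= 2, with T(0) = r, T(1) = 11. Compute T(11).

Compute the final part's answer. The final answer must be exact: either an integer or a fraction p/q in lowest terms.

2584379

Part 1: total draws C(12,4) = 495; favorable C(9,4) = 126; P = 14/55; answer 14/55
Part 2: Y1 = 14/55; threaded value p + q = 69; r = -24; T(2) = -3*(11) + 1*(-24) = -57; iterating: T(2)=-57, T(3)=182, T(4)=-603, T(5)=1991, T(6)=-6576, T(7)=21719, T(8)=-71733, T(9)=236918, T(10)=-782487, T(11)=2584379; answer 2584379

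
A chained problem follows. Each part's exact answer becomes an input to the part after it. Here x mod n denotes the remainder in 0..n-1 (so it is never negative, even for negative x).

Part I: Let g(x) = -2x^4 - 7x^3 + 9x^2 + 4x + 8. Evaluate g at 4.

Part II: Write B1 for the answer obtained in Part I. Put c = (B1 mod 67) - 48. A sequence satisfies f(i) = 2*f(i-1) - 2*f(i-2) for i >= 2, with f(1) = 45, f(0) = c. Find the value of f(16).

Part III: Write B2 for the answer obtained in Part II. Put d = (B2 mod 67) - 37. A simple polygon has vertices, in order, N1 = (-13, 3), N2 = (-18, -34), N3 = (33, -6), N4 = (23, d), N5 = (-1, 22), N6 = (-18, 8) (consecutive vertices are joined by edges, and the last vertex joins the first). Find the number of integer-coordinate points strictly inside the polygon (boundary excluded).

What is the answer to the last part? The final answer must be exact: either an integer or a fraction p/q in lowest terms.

Part I: -2*(4)^4 - 7*(4)^3 + 9*(4)^2 + 4*(4)^1 + 8 = (-512) + (-448) + (144) + (16) + (8) = -792; answer -792
Part II: B1 = -792; c = -36; f(2) = 2*(45) - 2*(-36) = 162; iterating: f(2)=162, f(3)=234, f(4)=144, f(5)=-180, f(6)=-648, f(7)=-936, f(8)=-576, f(9)=720, f(10)=2592, f(11)=3744, f(12)=2304, f(13)=-2880, f(14)=-10368, f(15)=-14976, f(16)=-9216; answer -9216
Part III: B2 = -9216; d = -7; cross terms: (-13*-34 - -18*3)=496, (-18*-6 - 33*-34)=1230, (33*-7 - 23*-6)=-93, (23*22 - -1*-7)=499, (-1*8 - -18*22)=388, (-18*3 - -13*8)=50; twice the area = |2570| = 2570; area = 1285; boundary points = 1 + 1 + 1 + 1 + 1 + 5 = 10; strictly interior points = area - boundary/2 + 1 = 1281; answer 1281

1281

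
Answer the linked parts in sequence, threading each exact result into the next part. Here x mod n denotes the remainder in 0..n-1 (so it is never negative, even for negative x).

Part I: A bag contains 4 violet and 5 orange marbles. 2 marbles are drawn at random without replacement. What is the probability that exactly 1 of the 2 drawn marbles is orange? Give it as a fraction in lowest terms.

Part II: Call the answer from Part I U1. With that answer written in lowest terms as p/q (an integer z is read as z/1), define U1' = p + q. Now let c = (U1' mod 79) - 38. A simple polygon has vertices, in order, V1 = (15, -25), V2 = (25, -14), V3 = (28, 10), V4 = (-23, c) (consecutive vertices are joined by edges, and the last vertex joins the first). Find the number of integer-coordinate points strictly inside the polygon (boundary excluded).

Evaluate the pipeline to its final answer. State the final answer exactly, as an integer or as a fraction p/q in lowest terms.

765

Part I: total draws C(9,2) = 36; favorable C(5,1)*C(4,1) = 20; P = 5/9; answer 5/9
Part II: U1 = 5/9; threaded value p + q = 14; c = -24; cross terms: (15*-14 - 25*-25)=415, (25*10 - 28*-14)=642, (28*-24 - -23*10)=-442, (-23*-25 - 15*-24)=935; twice the area = |1550| = 1550; area = 775; boundary points = 1 + 3 + 17 + 1 = 22; strictly interior points = area - boundary/2 + 1 = 765; answer 765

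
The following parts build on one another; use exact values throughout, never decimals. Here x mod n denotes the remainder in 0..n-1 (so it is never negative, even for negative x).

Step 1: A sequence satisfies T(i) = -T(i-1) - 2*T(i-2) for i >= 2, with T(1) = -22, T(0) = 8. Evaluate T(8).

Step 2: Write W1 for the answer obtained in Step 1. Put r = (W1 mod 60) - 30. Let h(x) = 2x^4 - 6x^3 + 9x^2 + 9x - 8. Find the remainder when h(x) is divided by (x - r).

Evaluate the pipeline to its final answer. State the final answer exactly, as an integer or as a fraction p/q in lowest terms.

Step 1: T(2) = -1*(-22) - 2*(8) = 6; iterating: T(2)=6, T(3)=38, T(4)=-50, T(5)=-26, T(6)=126, T(7)=-74, T(8)=-178; answer -178
Step 2: W1 = -178; r = -28; remainder = value at the root: 2*(-28)^4 - 6*(-28)^3 + 9*(-28)^2 + 9*(-28)^1 - 8 = (1229312) + (131712) + (7056) + (-252) + (-8) = 1367820; answer 1367820

1367820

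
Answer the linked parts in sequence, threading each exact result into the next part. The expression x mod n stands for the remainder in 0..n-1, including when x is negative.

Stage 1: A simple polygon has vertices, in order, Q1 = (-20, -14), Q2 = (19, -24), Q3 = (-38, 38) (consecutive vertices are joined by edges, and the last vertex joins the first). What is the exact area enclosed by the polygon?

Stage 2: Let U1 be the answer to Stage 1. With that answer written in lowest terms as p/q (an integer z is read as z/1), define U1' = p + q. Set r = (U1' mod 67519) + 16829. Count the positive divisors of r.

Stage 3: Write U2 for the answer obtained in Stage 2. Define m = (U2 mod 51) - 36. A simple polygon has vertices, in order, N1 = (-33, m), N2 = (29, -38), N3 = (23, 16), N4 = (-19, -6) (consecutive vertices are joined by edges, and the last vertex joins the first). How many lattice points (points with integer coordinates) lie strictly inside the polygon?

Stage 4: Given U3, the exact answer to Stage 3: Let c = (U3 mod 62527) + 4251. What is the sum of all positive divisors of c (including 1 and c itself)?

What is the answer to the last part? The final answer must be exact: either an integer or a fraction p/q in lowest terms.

19344

Stage 1: cross terms: (-20*-24 - 19*-14)=746, (19*38 - -38*-24)=-190, (-38*-14 - -20*38)=1292; twice the area = |1848| = 1848; area = 924; answer 924
Stage 2: U1 = 924; threaded value p + q = 925; r = 17754; 17754 = 2 * 3 * 11 * 269; number of divisors = (1+1) * (1+1) * (1+1) * (1+1) = 16; answer 16
Stage 3: U2 = 16; m = -20; cross terms: (-33*-38 - 29*-20)=1834, (29*16 - 23*-38)=1338, (23*-6 - -19*16)=166, (-19*-20 - -33*-6)=182; twice the area = |3520| = 3520; area = 1760; boundary points = 2 + 6 + 2 + 14 = 24; strictly interior points = area - boundary/2 + 1 = 1749; answer 1749
Stage 4: U3 = 1749; c = 6000; 6000 = 2^4 * 3 * 5^3; sigma = (1 + 2 + 4 + 8 + 16) * (1 + 3) * (1 + 5 + 25 + 125) = 31 * 4 * 156 = 19344; answer 19344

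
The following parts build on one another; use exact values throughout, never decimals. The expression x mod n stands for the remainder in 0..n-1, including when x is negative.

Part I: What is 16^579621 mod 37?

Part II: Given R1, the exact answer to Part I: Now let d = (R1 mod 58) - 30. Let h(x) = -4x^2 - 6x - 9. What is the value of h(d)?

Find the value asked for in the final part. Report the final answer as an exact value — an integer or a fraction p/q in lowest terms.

Part I: squarings mod 37: 16^1=16, 16^2=34, 16^4=9, 16^8=7, 16^16=12, 16^32=33, 16^64=16, 16^128=34, 16^256=9, 16^512=7, 16^1024=12, 16^2048=33, 16^4096=16, 16^8192=34, 16^16384=9, 16^32768=7, 16^65536=12, 16^131072=33, 16^262144=16, 16^524288=34; 16^579621 = 16^1 * 16^4 * 16^32 * 16^2048 * 16^4096 * 16^16384 * 16^32768 * 16^524288 = 26 (mod 37); answer 26
Part II: R1 = 26; d = -4; -4*(-4)^2 - 6*(-4)^1 - 9 = (-64) + (24) + (-9) = -49; answer -49

-49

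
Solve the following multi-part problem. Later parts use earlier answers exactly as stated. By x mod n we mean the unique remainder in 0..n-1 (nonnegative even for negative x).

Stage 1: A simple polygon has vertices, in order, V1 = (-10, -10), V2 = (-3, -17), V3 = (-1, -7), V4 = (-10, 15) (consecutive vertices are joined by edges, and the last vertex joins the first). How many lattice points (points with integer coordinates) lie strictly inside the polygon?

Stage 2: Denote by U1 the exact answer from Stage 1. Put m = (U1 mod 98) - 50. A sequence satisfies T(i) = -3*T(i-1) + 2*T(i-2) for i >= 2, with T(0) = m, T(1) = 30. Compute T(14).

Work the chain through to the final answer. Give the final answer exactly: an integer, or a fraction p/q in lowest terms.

-456421790

Stage 1: cross terms: (-10*-17 - -3*-10)=140, (-3*-7 - -1*-17)=4, (-1*15 - -10*-7)=-85, (-10*-10 - -10*15)=250; twice the area = |309| = 309; area = 309/2; boundary points = 7 + 2 + 1 + 25 = 35; strictly interior points = area - boundary/2 + 1 = 138; answer 138
Stage 2: U1 = 138; m = -10; T(2) = -3*(30) + 2*(-10) = -110; iterating: T(2)=-110, T(3)=390, T(4)=-1390, T(5)=4950, T(6)=-17630, T(7)=62790, T(8)=-223630, T(9)=796470, T(10)=-2836670, T(11)=10102950, T(12)=-35982190, T(13)=128152470, T(14)=-456421790; answer -456421790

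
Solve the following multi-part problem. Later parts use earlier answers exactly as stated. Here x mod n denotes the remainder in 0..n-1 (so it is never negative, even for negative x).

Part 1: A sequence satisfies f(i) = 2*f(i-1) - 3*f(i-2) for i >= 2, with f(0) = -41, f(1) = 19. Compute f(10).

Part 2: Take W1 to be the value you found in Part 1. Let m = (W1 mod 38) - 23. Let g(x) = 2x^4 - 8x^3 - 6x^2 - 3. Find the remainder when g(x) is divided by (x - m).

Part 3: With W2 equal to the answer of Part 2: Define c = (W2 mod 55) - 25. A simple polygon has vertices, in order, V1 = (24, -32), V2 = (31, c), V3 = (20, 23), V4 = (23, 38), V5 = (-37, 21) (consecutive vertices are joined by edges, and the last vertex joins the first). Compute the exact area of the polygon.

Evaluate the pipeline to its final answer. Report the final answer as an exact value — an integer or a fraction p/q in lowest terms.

Part 1: f(2) = 2*(19) - 3*(-41) = 161; iterating: f(2)=161, f(3)=265, f(4)=47, f(5)=-701, f(6)=-1543, f(7)=-983, f(8)=2663, f(9)=8275, f(10)=8561; answer 8561
Part 2: W1 = 8561; m = -12; remainder = value at the root: 2*(-12)^4 - 8*(-12)^3 - 6*(-12)^2 - 3 = (41472) + (13824) + (-864) + (-3) = 54429; answer 54429
Part 3: W2 = 54429; c = 9; cross terms: (24*9 - 31*-32)=1208, (31*23 - 20*9)=533, (20*38 - 23*23)=231, (23*21 - -37*38)=1889, (-37*-32 - 24*21)=680; twice the area = |4541| = 4541; area = 4541/2; answer 4541/2

4541/2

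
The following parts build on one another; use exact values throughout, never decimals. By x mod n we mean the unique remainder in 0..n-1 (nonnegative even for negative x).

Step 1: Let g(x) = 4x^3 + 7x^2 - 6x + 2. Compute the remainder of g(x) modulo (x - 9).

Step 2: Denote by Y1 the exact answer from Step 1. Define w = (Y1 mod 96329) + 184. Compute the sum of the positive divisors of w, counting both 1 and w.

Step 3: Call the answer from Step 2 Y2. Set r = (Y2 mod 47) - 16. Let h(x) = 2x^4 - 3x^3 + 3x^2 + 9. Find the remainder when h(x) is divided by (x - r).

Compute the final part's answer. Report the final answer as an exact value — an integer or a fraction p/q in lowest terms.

Step 1: remainder = value at the root: 4*(9)^3 + 7*(9)^2 - 6*(9)^1 + 2 = (2916) + (567) + (-54) + (2) = 3431; answer 3431
Step 2: Y1 = 3431; w = 3615; 3615 = 3 * 5 * 241; sigma = (1 + 3) * (1 + 5) * (1 + 241) = 4 * 6 * 242 = 5808; answer 5808
Step 3: Y2 = 5808; r = 11; remainder = value at the root: 2*(11)^4 - 3*(11)^3 + 3*(11)^2 + 9 = (29282) + (-3993) + (363) + (9) = 25661; answer 25661

25661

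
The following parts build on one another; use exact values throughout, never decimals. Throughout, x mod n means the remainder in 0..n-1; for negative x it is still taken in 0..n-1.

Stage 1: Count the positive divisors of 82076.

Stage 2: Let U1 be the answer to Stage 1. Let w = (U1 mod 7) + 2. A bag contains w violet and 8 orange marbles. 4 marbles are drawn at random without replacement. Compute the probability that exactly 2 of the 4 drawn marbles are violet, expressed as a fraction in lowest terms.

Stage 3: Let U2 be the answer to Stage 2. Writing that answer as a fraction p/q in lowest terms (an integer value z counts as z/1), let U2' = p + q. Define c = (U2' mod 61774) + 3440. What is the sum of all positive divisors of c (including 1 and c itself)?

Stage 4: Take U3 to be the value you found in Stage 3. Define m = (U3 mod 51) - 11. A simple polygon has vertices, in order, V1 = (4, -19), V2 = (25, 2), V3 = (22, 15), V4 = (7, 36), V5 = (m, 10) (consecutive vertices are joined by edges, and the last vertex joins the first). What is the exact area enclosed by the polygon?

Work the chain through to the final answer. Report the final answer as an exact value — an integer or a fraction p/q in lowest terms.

Stage 1: 82076 = 2^2 * 17^2 * 71; number of divisors = (2+1) * (2+1) * (1+1) = 18; answer 18
Stage 2: U1 = 18; w = 6; total draws C(14,4) = 1001; favorable C(6,2)*C(8,2) = 420; P = 60/143; answer 60/143
Stage 3: U2 = 60/143; threaded value p + q = 203; c = 3643; 3643 is prime, so its only divisors are 1 and 3643; sigma = 1 + 3643 = 3644; answer 3644
Stage 4: U3 = 3644; m = 12; cross terms: (4*2 - 25*-19)=483, (25*15 - 22*2)=331, (22*36 - 7*15)=687, (7*10 - 12*36)=-362, (12*-19 - 4*10)=-268; twice the area = |871| = 871; area = 871/2; answer 871/2

871/2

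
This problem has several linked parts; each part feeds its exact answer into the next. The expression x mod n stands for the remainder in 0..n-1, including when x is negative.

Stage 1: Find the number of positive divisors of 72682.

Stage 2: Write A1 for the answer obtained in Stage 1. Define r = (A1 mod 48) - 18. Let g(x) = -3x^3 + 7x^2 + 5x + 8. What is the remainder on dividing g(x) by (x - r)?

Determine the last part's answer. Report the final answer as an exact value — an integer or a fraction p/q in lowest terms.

Stage 1: 72682 = 2 * 36341; number of divisors = (1+1) * (1+1) = 4; answer 4
Stage 2: A1 = 4; r = -14; remainder = value at the root: -3*(-14)^3 + 7*(-14)^2 + 5*(-14)^1 + 8 = (8232) + (1372) + (-70) + (8) = 9542; answer 9542

9542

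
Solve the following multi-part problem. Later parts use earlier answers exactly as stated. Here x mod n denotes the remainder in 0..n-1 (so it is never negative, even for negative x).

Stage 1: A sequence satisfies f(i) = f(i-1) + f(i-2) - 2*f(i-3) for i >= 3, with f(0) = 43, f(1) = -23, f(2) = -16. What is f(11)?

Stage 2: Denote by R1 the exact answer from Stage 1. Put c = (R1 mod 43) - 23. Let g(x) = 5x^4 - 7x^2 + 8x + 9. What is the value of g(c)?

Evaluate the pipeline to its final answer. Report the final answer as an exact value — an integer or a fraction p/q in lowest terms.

Stage 1: f(3) = 1*(-16) + 1*(-23) - 2*(43) = -125; iterating: f(3)=-125, f(4)=-95, f(5)=-188, f(6)=-33, f(7)=-31, f(8)=312, f(9)=347, f(10)=721, f(11)=444; answer 444
Stage 2: R1 = 444; c = -9; 5*(-9)^4 - 7*(-9)^2 + 8*(-9)^1 + 9 = (32805) + (-567) + (-72) + (9) = 32175; answer 32175

32175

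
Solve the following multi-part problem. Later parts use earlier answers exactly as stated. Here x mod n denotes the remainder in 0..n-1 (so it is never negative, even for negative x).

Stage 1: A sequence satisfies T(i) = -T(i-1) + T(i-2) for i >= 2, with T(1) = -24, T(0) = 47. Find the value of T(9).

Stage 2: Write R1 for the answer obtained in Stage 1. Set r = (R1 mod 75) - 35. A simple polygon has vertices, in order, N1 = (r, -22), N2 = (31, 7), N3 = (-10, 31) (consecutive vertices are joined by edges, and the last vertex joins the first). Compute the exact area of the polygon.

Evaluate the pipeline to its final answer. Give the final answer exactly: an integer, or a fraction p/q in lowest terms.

1045/2

Stage 1: T(2) = -1*(-24) + 1*(47) = 71; iterating: T(2)=71, T(3)=-95, T(4)=166, T(5)=-261, T(6)=427, T(7)=-688, T(8)=1115, T(9)=-1803; answer -1803
Stage 2: R1 = -1803; r = 37; cross terms: (37*7 - 31*-22)=941, (31*31 - -10*7)=1031, (-10*-22 - 37*31)=-927; twice the area = |1045| = 1045; area = 1045/2; answer 1045/2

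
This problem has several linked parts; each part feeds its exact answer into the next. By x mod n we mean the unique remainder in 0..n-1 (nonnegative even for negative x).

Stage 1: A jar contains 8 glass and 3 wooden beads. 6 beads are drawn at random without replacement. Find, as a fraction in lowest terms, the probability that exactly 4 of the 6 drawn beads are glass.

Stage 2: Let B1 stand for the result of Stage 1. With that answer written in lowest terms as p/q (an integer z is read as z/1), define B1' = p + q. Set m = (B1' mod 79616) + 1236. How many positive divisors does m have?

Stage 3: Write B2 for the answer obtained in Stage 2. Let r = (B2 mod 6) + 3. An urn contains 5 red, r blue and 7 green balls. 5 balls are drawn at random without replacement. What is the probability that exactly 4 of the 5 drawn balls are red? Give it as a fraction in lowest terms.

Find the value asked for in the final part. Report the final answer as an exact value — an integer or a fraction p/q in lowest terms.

Stage 1: total draws C(11,6) = 462; favorable C(8,4)*C(3,2) = 210; P = 5/11; answer 5/11
Stage 2: B1 = 5/11; threaded value p + q = 16; m = 1252; 1252 = 2^2 * 313; number of divisors = (2+1) * (1+1) = 6; answer 6
Stage 3: B2 = 6; r = 3; total draws C(15,5) = 3003; favorable C(5,4)*C(10,1) = 50; P = 50/3003; answer 50/3003

50/3003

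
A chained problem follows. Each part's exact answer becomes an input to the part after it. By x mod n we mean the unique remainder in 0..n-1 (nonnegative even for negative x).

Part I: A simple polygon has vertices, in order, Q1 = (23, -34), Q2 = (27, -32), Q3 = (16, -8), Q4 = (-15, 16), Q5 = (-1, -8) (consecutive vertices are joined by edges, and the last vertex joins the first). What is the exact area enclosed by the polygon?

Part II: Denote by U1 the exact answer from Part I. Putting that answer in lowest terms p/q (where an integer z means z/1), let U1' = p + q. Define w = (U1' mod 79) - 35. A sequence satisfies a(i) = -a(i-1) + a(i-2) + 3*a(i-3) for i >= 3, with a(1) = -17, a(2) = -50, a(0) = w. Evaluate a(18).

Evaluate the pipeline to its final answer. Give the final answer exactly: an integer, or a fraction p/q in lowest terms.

-3962

Part I: cross terms: (23*-32 - 27*-34)=182, (27*-8 - 16*-32)=296, (16*16 - -15*-8)=136, (-15*-8 - -1*16)=136, (-1*-34 - 23*-8)=218; twice the area = |968| = 968; area = 484; answer 484
Part II: U1 = 484; threaded value p + q = 485; w = -24; a(3) = -1*(-50) + 1*(-17) + 3*(-24) = -39; iterating: a(3)=-39, a(4)=-62, a(5)=-127, a(6)=-52, a(7)=-261, a(8)=-172, a(9)=-245, a(10)=-710, a(11)=-51, a(12)=-1394, a(13)=-787, a(14)=-760, a(15)=-4209, a(16)=1088, a(17)=-7577, a(18)=-3962; answer -3962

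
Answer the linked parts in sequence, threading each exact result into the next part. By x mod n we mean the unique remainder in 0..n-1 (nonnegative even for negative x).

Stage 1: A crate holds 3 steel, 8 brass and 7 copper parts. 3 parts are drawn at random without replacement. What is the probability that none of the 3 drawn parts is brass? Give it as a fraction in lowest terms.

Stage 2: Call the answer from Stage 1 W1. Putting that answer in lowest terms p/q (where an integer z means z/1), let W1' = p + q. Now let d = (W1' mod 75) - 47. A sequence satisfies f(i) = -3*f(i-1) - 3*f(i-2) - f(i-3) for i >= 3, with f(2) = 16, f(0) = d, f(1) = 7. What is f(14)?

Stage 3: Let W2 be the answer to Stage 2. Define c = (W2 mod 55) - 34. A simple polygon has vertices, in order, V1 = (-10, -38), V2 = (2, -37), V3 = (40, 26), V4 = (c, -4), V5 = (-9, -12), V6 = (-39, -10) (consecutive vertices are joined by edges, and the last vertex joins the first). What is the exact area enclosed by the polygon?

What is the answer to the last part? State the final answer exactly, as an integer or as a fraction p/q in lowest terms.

Stage 1: total draws C(18,3) = 816; favorable C(10,3) = 120; P = 5/34; answer 5/34
Stage 2: W1 = 5/34; threaded value p + q = 39; d = -8; f(3) = -3*(16) - 3*(7) - 1*(-8) = -61; iterating: f(3)=-61, f(4)=128, f(5)=-217, f(6)=328, f(7)=-461, f(8)=616, f(9)=-793, f(10)=992, f(11)=-1213, f(12)=1456, f(13)=-1721, f(14)=2008; answer 2008
Stage 3: W2 = 2008; c = -6; cross terms: (-10*-37 - 2*-38)=446, (2*26 - 40*-37)=1532, (40*-4 - -6*26)=-4, (-6*-12 - -9*-4)=36, (-9*-10 - -39*-12)=-378, (-39*-38 - -10*-10)=1382; twice the area = |3014| = 3014; area = 1507; answer 1507

1507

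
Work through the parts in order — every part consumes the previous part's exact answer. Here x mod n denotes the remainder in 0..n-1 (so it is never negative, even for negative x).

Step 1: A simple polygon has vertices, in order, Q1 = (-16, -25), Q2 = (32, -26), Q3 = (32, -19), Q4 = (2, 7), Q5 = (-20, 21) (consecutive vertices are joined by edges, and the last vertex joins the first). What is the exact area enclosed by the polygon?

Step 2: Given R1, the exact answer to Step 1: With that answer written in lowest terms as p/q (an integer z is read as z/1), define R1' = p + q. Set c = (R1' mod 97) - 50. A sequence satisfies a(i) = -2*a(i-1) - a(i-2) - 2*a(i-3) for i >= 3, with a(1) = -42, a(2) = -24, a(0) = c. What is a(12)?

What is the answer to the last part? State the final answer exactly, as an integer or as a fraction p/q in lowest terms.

Step 1: cross terms: (-16*-26 - 32*-25)=1216, (32*-19 - 32*-26)=224, (32*7 - 2*-19)=262, (2*21 - -20*7)=182, (-20*-25 - -16*21)=836; twice the area = |2720| = 2720; area = 1360; answer 1360
Step 2: R1 = 1360; threaded value p + q = 1361; c = -47; a(3) = -2*(-24) - 1*(-42) - 2*(-47) = 184; iterating: a(3)=184, a(4)=-260, a(5)=384, a(6)=-876, a(7)=1888, a(8)=-3668, a(9)=7200, a(10)=-14508, a(11)=29152, a(12)=-58196; answer -58196

-58196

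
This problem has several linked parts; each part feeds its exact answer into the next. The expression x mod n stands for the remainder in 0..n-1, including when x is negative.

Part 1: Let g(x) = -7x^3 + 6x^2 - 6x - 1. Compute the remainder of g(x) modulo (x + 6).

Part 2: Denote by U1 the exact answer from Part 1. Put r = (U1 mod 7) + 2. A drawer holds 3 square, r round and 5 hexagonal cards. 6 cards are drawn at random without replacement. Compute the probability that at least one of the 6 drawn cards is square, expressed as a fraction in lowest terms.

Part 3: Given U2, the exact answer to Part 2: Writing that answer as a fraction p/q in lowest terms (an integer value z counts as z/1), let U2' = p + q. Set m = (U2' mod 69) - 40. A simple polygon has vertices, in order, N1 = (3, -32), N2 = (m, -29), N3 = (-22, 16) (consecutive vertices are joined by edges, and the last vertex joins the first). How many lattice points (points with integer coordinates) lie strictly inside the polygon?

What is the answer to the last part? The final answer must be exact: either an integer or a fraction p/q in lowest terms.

Part 1: remainder = value at the root: -7*(-6)^3 + 6*(-6)^2 - 6*(-6)^1 - 1 = (1512) + (216) + (36) + (-1) = 1763; answer 1763
Part 2: U1 = 1763; r = 8; total draws C(16,6) = 8008; complement C(13,6) = 1716; favorable 8008 - 1716 = 6292; P = 11/14; answer 11/14
Part 3: U2 = 11/14; threaded value p + q = 25; m = -15; cross terms: (3*-29 - -15*-32)=-567, (-15*16 - -22*-29)=-878, (-22*-32 - 3*16)=656; twice the area = |-789| = 789; area = 789/2; boundary points = 3 + 1 + 1 = 5; strictly interior points = area - boundary/2 + 1 = 393; answer 393

393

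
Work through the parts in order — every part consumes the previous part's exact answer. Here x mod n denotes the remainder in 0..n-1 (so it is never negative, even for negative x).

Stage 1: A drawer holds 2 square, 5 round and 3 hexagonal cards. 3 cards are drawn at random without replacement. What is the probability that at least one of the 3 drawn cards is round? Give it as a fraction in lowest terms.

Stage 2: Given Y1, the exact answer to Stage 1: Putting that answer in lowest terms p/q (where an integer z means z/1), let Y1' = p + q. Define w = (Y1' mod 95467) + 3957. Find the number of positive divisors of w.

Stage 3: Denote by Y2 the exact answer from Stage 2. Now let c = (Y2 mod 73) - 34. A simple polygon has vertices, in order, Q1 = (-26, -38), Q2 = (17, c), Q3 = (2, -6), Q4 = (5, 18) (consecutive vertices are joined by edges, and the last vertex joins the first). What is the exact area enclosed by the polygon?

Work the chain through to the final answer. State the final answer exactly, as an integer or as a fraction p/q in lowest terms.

752

Stage 1: total draws C(10,3) = 120; complement C(5,3) = 10; favorable 120 - 10 = 110; P = 11/12; answer 11/12
Stage 2: Y1 = 11/12; threaded value p + q = 23; w = 3980; 3980 = 2^2 * 5 * 199; number of divisors = (2+1) * (1+1) * (1+1) = 12; answer 12
Stage 3: Y2 = 12; c = -22; cross terms: (-26*-22 - 17*-38)=1218, (17*-6 - 2*-22)=-58, (2*18 - 5*-6)=66, (5*-38 - -26*18)=278; twice the area = |1504| = 1504; area = 752; answer 752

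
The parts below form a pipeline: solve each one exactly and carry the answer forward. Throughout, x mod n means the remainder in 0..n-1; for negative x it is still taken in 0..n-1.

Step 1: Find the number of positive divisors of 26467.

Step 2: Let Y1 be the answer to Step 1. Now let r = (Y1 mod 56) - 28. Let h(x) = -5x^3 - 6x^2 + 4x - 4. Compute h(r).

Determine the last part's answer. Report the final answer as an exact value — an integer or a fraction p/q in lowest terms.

37516

Step 1: 26467 = 7 * 19 * 199; number of divisors = (1+1) * (1+1) * (1+1) = 8; answer 8
Step 2: Y1 = 8; r = -20; -5*(-20)^3 - 6*(-20)^2 + 4*(-20)^1 - 4 = (40000) + (-2400) + (-80) + (-4) = 37516; answer 37516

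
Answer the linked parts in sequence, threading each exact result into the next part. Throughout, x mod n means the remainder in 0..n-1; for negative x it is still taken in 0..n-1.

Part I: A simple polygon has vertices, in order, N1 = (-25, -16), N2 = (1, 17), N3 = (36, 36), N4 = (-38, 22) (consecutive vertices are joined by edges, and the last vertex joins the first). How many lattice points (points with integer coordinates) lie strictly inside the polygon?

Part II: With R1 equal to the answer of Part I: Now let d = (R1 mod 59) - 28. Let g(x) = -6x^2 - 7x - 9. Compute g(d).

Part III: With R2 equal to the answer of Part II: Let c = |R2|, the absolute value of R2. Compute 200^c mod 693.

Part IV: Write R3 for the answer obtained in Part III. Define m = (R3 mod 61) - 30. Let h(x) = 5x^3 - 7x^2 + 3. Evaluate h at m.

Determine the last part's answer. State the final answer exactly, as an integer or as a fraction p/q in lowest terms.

-4209

Part I: cross terms: (-25*17 - 1*-16)=-409, (1*36 - 36*17)=-576, (36*22 - -38*36)=2160, (-38*-16 - -25*22)=1158; twice the area = |2333| = 2333; area = 2333/2; boundary points = 1 + 1 + 2 + 1 = 5; strictly interior points = area - boundary/2 + 1 = 1165; answer 1165
Part II: R1 = 1165; d = 16; -6*(16)^2 - 7*(16)^1 - 9 = (-1536) + (-112) + (-9) = -1657; answer -1657
Part III: R2 = -1657; c = 1657; squarings mod 693: 200^1=200, 200^2=499, 200^4=214, 200^8=58, 200^16=592, 200^32=499, 200^64=214, 200^128=58, 200^256=592, 200^512=499, 200^1024=214; 200^1657 = 200^1 * 200^8 * 200^16 * 200^32 * 200^64 * 200^512 * 200^1024 = 326 (mod 693); answer 326
Part IV: R3 = 326; m = -9; 5*(-9)^3 - 7*(-9)^2 + 3 = (-3645) + (-567) + (3) = -4209; answer -4209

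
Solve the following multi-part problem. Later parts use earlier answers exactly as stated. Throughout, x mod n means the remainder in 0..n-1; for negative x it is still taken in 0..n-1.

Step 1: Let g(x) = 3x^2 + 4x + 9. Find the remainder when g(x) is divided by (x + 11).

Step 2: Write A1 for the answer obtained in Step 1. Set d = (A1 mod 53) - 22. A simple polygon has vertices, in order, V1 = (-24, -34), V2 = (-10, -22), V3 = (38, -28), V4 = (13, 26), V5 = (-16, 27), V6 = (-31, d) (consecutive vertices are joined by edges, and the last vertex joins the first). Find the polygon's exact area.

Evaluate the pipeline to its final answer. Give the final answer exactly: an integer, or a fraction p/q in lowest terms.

Step 1: remainder = value at the root: 3*(-11)^2 + 4*(-11)^1 + 9 = (363) + (-44) + (9) = 328; answer 328
Step 2: A1 = 328; d = -12; cross terms: (-24*-22 - -10*-34)=188, (-10*-28 - 38*-22)=1116, (38*26 - 13*-28)=1352, (13*27 - -16*26)=767, (-16*-12 - -31*27)=1029, (-31*-34 - -24*-12)=766; twice the area = |5218| = 5218; area = 2609; answer 2609

2609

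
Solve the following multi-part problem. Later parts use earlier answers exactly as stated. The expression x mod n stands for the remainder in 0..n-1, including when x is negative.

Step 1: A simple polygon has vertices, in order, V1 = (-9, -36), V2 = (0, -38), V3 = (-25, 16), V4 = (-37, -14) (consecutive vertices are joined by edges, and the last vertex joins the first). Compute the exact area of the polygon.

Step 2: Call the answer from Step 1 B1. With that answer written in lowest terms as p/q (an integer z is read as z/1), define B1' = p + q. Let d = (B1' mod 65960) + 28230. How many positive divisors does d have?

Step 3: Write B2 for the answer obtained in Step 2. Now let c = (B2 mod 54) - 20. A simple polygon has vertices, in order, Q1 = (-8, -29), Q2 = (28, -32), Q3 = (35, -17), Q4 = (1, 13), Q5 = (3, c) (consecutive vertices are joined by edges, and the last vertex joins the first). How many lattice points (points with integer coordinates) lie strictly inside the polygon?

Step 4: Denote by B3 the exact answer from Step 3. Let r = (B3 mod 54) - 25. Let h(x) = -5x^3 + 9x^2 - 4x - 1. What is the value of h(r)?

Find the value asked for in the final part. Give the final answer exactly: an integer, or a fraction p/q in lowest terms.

83849

Step 1: cross terms: (-9*-38 - 0*-36)=342, (0*16 - -25*-38)=-950, (-25*-14 - -37*16)=942, (-37*-36 - -9*-14)=1206; twice the area = |1540| = 1540; area = 770; answer 770
Step 2: B1 = 770; threaded value p + q = 771; d = 29001; 29001 = 3 * 7 * 1381; number of divisors = (1+1) * (1+1) * (1+1) = 8; answer 8
Step 3: B2 = 8; c = -12; cross terms: (-8*-32 - 28*-29)=1068, (28*-17 - 35*-32)=644, (35*13 - 1*-17)=472, (1*-12 - 3*13)=-51, (3*-29 - -8*-12)=-183; twice the area = |1950| = 1950; area = 975; boundary points = 3 + 1 + 2 + 1 + 1 = 8; strictly interior points = area - boundary/2 + 1 = 972; answer 972
Step 4: B3 = 972; r = -25; -5*(-25)^3 + 9*(-25)^2 - 4*(-25)^1 - 1 = (78125) + (5625) + (100) + (-1) = 83849; answer 83849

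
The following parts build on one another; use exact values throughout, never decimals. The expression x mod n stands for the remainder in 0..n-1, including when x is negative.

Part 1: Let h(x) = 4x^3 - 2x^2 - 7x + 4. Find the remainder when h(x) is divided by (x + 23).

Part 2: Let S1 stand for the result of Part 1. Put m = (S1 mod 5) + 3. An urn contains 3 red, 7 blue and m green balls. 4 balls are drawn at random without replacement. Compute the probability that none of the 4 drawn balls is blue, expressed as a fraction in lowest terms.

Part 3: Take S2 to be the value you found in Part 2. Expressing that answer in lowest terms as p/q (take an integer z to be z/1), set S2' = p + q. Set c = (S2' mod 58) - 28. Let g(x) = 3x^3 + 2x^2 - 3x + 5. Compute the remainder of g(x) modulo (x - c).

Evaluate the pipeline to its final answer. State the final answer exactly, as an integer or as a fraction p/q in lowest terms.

Part 1: remainder = value at the root: 4*(-23)^3 - 2*(-23)^2 - 7*(-23)^1 + 4 = (-48668) + (-1058) + (161) + (4) = -49561; answer -49561
Part 2: S1 = -49561; m = 7; total draws C(17,4) = 2380; favorable C(10,4) = 210; P = 3/34; answer 3/34
Part 3: S2 = 3/34; threaded value p + q = 37; c = 9; remainder = value at the root: 3*(9)^3 + 2*(9)^2 - 3*(9)^1 + 5 = (2187) + (162) + (-27) + (5) = 2327; answer 2327

2327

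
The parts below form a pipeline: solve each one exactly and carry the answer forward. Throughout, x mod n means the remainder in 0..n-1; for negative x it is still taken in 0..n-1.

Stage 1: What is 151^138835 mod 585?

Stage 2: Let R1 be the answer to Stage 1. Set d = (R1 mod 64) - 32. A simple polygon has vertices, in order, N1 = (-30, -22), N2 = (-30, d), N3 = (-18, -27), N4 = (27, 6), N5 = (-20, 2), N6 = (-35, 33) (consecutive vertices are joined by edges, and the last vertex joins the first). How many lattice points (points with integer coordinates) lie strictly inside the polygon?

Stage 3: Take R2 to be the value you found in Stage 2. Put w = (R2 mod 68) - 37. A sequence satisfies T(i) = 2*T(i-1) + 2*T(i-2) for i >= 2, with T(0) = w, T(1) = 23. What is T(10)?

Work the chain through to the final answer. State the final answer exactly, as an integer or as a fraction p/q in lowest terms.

246848

Stage 1: squarings mod 585: 151^1=151, 151^2=571, 151^4=196, 151^8=391, 151^16=196, 151^32=391, 151^64=196, 151^128=391, 151^256=196, 151^512=391, 151^1024=196, 151^2048=391, 151^4096=196, 151^8192=391, 151^16384=196, 151^32768=391, 151^65536=196, 151^131072=391; 151^138835 = 151^1 * 151^2 * 151^16 * 151^64 * 151^512 * 151^1024 * 151^2048 * 151^4096 * 151^131072 = 421 (mod 585); answer 421
Stage 2: R1 = 421; d = 5; cross terms: (-30*5 - -30*-22)=-810, (-30*-27 - -18*5)=900, (-18*6 - 27*-27)=621, (27*2 - -20*6)=174, (-20*33 - -35*2)=-590, (-35*-22 - -30*33)=1760; twice the area = |2055| = 2055; area = 2055/2; boundary points = 27 + 4 + 3 + 1 + 1 + 5 = 41; strictly interior points = area - boundary/2 + 1 = 1008; answer 1008
Stage 3: R2 = 1008; w = 19; T(2) = 2*(23) + 2*(19) = 84; iterating: T(2)=84, T(3)=214, T(4)=596, T(5)=1620, T(6)=4432, T(7)=12104, T(8)=33072, T(9)=90352, T(10)=246848; answer 246848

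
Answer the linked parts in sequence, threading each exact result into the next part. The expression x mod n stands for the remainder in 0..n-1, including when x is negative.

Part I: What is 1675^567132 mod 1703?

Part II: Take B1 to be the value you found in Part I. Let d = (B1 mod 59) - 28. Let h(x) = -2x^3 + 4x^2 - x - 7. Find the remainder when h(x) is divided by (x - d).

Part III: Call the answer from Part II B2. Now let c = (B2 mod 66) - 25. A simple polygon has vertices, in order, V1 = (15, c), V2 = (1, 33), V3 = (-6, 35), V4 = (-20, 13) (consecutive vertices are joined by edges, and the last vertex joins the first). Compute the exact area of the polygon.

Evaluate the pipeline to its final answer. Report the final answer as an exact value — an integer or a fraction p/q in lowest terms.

Part I: squarings mod 1703: 1675^1=1675, 1675^2=784, 1675^4=1576, 1675^8=802, 1675^16=1173, 1675^32=1608, 1675^64=510, 1675^128=1244, 1675^256=1212, 1675^512=958, 1675^1024=1550, 1675^2048=1270, 1675^4096=159, 1675^8192=1439, 1675^16384=1576, 1675^32768=802, 1675^65536=1173, 1675^131072=1608, 1675^262144=510, 1675^524288=1244; 1675^567132 = 1675^4 * 1675^8 * 1675^16 * 1675^64 * 1675^256 * 1675^512 * 1675^1024 * 1675^8192 * 1675^32768 * 1675^524288 = 300 (mod 1703); answer 300
Part II: B1 = 300; d = -23; remainder = value at the root: -2*(-23)^3 + 4*(-23)^2 - 1*(-23)^1 - 7 = (24334) + (2116) + (23) + (-7) = 26466; answer 26466
Part III: B2 = 26466; c = -25; cross terms: (15*33 - 1*-25)=520, (1*35 - -6*33)=233, (-6*13 - -20*35)=622, (-20*-25 - 15*13)=305; twice the area = |1680| = 1680; area = 840; answer 840

840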